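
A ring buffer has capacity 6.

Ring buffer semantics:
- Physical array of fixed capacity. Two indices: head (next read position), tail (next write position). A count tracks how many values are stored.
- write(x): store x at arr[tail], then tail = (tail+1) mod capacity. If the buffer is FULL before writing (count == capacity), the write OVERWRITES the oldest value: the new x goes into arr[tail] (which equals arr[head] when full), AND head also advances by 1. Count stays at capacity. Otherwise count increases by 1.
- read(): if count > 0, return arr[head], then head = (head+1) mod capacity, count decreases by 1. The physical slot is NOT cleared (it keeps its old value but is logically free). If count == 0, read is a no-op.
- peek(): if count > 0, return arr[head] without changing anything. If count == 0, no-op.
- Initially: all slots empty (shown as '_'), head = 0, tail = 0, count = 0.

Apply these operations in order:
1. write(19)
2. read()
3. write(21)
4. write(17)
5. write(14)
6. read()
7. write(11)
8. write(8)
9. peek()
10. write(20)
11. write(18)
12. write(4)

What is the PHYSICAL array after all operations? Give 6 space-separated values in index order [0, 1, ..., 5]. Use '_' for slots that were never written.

After op 1 (write(19)): arr=[19 _ _ _ _ _] head=0 tail=1 count=1
After op 2 (read()): arr=[19 _ _ _ _ _] head=1 tail=1 count=0
After op 3 (write(21)): arr=[19 21 _ _ _ _] head=1 tail=2 count=1
After op 4 (write(17)): arr=[19 21 17 _ _ _] head=1 tail=3 count=2
After op 5 (write(14)): arr=[19 21 17 14 _ _] head=1 tail=4 count=3
After op 6 (read()): arr=[19 21 17 14 _ _] head=2 tail=4 count=2
After op 7 (write(11)): arr=[19 21 17 14 11 _] head=2 tail=5 count=3
After op 8 (write(8)): arr=[19 21 17 14 11 8] head=2 tail=0 count=4
After op 9 (peek()): arr=[19 21 17 14 11 8] head=2 tail=0 count=4
After op 10 (write(20)): arr=[20 21 17 14 11 8] head=2 tail=1 count=5
After op 11 (write(18)): arr=[20 18 17 14 11 8] head=2 tail=2 count=6
After op 12 (write(4)): arr=[20 18 4 14 11 8] head=3 tail=3 count=6

Answer: 20 18 4 14 11 8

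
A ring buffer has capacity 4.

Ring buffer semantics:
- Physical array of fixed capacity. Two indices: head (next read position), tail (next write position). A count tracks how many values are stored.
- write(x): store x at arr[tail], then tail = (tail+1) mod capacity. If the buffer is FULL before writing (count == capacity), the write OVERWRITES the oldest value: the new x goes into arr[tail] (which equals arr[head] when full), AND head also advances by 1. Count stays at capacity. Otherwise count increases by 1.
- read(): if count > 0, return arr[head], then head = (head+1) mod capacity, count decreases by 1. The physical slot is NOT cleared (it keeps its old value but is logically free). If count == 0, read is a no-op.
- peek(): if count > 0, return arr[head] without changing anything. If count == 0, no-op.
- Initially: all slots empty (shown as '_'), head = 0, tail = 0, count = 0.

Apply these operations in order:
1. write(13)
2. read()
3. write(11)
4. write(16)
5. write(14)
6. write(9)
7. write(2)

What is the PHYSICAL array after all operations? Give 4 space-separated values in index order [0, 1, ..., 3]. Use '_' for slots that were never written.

After op 1 (write(13)): arr=[13 _ _ _] head=0 tail=1 count=1
After op 2 (read()): arr=[13 _ _ _] head=1 tail=1 count=0
After op 3 (write(11)): arr=[13 11 _ _] head=1 tail=2 count=1
After op 4 (write(16)): arr=[13 11 16 _] head=1 tail=3 count=2
After op 5 (write(14)): arr=[13 11 16 14] head=1 tail=0 count=3
After op 6 (write(9)): arr=[9 11 16 14] head=1 tail=1 count=4
After op 7 (write(2)): arr=[9 2 16 14] head=2 tail=2 count=4

Answer: 9 2 16 14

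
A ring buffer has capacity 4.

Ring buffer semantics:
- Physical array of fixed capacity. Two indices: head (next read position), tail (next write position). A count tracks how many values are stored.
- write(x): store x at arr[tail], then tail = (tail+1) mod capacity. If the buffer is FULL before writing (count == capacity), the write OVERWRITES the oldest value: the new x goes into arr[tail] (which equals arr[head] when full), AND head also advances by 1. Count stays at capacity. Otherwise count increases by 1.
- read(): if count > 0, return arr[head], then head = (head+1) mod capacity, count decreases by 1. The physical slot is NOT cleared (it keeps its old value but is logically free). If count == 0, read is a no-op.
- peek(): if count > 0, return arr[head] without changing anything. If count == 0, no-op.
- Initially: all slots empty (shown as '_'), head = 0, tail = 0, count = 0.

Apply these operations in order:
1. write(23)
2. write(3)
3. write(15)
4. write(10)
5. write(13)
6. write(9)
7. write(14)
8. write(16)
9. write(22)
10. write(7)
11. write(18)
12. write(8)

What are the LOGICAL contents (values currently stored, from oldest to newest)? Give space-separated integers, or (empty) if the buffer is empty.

Answer: 22 7 18 8

Derivation:
After op 1 (write(23)): arr=[23 _ _ _] head=0 tail=1 count=1
After op 2 (write(3)): arr=[23 3 _ _] head=0 tail=2 count=2
After op 3 (write(15)): arr=[23 3 15 _] head=0 tail=3 count=3
After op 4 (write(10)): arr=[23 3 15 10] head=0 tail=0 count=4
After op 5 (write(13)): arr=[13 3 15 10] head=1 tail=1 count=4
After op 6 (write(9)): arr=[13 9 15 10] head=2 tail=2 count=4
After op 7 (write(14)): arr=[13 9 14 10] head=3 tail=3 count=4
After op 8 (write(16)): arr=[13 9 14 16] head=0 tail=0 count=4
After op 9 (write(22)): arr=[22 9 14 16] head=1 tail=1 count=4
After op 10 (write(7)): arr=[22 7 14 16] head=2 tail=2 count=4
After op 11 (write(18)): arr=[22 7 18 16] head=3 tail=3 count=4
After op 12 (write(8)): arr=[22 7 18 8] head=0 tail=0 count=4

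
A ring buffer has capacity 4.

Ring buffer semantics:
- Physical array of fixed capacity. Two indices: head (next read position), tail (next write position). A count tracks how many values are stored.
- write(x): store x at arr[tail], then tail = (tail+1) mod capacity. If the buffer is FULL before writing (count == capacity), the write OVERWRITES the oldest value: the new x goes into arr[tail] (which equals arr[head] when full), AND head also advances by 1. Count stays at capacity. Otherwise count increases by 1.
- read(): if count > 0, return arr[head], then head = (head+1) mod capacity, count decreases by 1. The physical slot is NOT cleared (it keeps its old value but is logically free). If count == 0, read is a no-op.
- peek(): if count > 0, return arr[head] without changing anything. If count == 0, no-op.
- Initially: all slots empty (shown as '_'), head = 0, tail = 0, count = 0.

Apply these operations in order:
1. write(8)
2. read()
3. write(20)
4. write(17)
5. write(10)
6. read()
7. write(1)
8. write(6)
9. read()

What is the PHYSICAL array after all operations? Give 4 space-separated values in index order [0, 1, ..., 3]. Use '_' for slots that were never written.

After op 1 (write(8)): arr=[8 _ _ _] head=0 tail=1 count=1
After op 2 (read()): arr=[8 _ _ _] head=1 tail=1 count=0
After op 3 (write(20)): arr=[8 20 _ _] head=1 tail=2 count=1
After op 4 (write(17)): arr=[8 20 17 _] head=1 tail=3 count=2
After op 5 (write(10)): arr=[8 20 17 10] head=1 tail=0 count=3
After op 6 (read()): arr=[8 20 17 10] head=2 tail=0 count=2
After op 7 (write(1)): arr=[1 20 17 10] head=2 tail=1 count=3
After op 8 (write(6)): arr=[1 6 17 10] head=2 tail=2 count=4
After op 9 (read()): arr=[1 6 17 10] head=3 tail=2 count=3

Answer: 1 6 17 10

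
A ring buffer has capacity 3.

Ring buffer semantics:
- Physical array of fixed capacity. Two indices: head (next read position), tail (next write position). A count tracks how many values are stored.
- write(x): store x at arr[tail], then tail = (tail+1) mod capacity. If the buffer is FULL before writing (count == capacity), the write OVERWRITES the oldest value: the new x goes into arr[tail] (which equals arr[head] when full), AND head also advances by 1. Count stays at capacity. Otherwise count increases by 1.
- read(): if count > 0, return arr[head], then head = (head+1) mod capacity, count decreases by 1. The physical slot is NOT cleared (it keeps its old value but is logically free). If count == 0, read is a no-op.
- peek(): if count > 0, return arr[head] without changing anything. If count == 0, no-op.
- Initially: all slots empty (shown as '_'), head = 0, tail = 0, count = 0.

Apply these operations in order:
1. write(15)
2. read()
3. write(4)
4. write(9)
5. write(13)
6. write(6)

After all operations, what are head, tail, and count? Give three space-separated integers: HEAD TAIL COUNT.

Answer: 2 2 3

Derivation:
After op 1 (write(15)): arr=[15 _ _] head=0 tail=1 count=1
After op 2 (read()): arr=[15 _ _] head=1 tail=1 count=0
After op 3 (write(4)): arr=[15 4 _] head=1 tail=2 count=1
After op 4 (write(9)): arr=[15 4 9] head=1 tail=0 count=2
After op 5 (write(13)): arr=[13 4 9] head=1 tail=1 count=3
After op 6 (write(6)): arr=[13 6 9] head=2 tail=2 count=3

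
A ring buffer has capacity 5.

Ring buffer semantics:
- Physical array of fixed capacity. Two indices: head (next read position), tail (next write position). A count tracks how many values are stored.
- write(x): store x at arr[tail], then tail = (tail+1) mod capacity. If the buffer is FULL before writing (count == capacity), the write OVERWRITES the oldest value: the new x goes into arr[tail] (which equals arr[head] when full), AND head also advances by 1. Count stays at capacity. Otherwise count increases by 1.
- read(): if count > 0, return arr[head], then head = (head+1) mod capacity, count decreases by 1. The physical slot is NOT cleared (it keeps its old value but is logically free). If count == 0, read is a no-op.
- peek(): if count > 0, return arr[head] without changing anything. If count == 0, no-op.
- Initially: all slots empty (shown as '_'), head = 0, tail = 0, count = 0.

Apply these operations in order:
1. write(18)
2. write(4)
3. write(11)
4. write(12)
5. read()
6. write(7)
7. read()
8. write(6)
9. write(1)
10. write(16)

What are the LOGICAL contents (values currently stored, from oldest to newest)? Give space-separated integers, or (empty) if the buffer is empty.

After op 1 (write(18)): arr=[18 _ _ _ _] head=0 tail=1 count=1
After op 2 (write(4)): arr=[18 4 _ _ _] head=0 tail=2 count=2
After op 3 (write(11)): arr=[18 4 11 _ _] head=0 tail=3 count=3
After op 4 (write(12)): arr=[18 4 11 12 _] head=0 tail=4 count=4
After op 5 (read()): arr=[18 4 11 12 _] head=1 tail=4 count=3
After op 6 (write(7)): arr=[18 4 11 12 7] head=1 tail=0 count=4
After op 7 (read()): arr=[18 4 11 12 7] head=2 tail=0 count=3
After op 8 (write(6)): arr=[6 4 11 12 7] head=2 tail=1 count=4
After op 9 (write(1)): arr=[6 1 11 12 7] head=2 tail=2 count=5
After op 10 (write(16)): arr=[6 1 16 12 7] head=3 tail=3 count=5

Answer: 12 7 6 1 16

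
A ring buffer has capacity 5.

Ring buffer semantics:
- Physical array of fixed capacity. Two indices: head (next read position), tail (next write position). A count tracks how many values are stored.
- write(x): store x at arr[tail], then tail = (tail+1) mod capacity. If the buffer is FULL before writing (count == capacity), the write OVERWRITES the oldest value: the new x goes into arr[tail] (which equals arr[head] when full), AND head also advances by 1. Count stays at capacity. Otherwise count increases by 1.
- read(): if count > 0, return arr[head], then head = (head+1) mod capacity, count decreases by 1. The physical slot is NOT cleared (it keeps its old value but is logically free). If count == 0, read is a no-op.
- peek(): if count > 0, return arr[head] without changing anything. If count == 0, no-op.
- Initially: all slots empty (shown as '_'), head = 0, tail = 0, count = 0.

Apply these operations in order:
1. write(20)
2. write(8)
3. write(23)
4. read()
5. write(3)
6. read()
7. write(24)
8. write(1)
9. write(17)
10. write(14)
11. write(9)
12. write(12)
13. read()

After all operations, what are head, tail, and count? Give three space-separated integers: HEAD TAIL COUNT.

Answer: 1 0 4

Derivation:
After op 1 (write(20)): arr=[20 _ _ _ _] head=0 tail=1 count=1
After op 2 (write(8)): arr=[20 8 _ _ _] head=0 tail=2 count=2
After op 3 (write(23)): arr=[20 8 23 _ _] head=0 tail=3 count=3
After op 4 (read()): arr=[20 8 23 _ _] head=1 tail=3 count=2
After op 5 (write(3)): arr=[20 8 23 3 _] head=1 tail=4 count=3
After op 6 (read()): arr=[20 8 23 3 _] head=2 tail=4 count=2
After op 7 (write(24)): arr=[20 8 23 3 24] head=2 tail=0 count=3
After op 8 (write(1)): arr=[1 8 23 3 24] head=2 tail=1 count=4
After op 9 (write(17)): arr=[1 17 23 3 24] head=2 tail=2 count=5
After op 10 (write(14)): arr=[1 17 14 3 24] head=3 tail=3 count=5
After op 11 (write(9)): arr=[1 17 14 9 24] head=4 tail=4 count=5
After op 12 (write(12)): arr=[1 17 14 9 12] head=0 tail=0 count=5
After op 13 (read()): arr=[1 17 14 9 12] head=1 tail=0 count=4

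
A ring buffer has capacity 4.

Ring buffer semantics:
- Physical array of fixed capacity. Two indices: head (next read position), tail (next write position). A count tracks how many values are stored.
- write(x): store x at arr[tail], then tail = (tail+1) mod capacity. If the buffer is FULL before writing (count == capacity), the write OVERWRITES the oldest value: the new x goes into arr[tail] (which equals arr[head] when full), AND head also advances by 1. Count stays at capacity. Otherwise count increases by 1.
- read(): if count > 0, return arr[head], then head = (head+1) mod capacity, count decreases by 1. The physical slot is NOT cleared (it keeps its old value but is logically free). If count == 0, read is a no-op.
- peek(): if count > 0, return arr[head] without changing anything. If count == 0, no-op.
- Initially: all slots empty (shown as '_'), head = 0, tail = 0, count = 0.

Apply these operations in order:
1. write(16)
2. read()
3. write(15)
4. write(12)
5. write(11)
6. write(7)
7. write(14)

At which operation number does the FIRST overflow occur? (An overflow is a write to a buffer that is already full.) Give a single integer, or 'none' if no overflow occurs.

After op 1 (write(16)): arr=[16 _ _ _] head=0 tail=1 count=1
After op 2 (read()): arr=[16 _ _ _] head=1 tail=1 count=0
After op 3 (write(15)): arr=[16 15 _ _] head=1 tail=2 count=1
After op 4 (write(12)): arr=[16 15 12 _] head=1 tail=3 count=2
After op 5 (write(11)): arr=[16 15 12 11] head=1 tail=0 count=3
After op 6 (write(7)): arr=[7 15 12 11] head=1 tail=1 count=4
After op 7 (write(14)): arr=[7 14 12 11] head=2 tail=2 count=4

Answer: 7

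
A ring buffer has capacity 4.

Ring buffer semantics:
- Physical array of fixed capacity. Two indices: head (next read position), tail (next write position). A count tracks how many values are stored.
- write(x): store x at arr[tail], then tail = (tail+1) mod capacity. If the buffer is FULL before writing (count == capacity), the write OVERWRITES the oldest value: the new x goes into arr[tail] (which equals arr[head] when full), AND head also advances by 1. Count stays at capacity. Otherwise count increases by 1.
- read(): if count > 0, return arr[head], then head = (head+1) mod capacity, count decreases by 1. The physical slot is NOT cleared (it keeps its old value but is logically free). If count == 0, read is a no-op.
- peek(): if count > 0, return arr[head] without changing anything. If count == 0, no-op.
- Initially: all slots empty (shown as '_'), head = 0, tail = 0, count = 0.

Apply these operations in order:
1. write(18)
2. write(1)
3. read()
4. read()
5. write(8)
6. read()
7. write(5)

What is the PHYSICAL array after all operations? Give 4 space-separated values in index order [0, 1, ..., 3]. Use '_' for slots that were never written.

After op 1 (write(18)): arr=[18 _ _ _] head=0 tail=1 count=1
After op 2 (write(1)): arr=[18 1 _ _] head=0 tail=2 count=2
After op 3 (read()): arr=[18 1 _ _] head=1 tail=2 count=1
After op 4 (read()): arr=[18 1 _ _] head=2 tail=2 count=0
After op 5 (write(8)): arr=[18 1 8 _] head=2 tail=3 count=1
After op 6 (read()): arr=[18 1 8 _] head=3 tail=3 count=0
After op 7 (write(5)): arr=[18 1 8 5] head=3 tail=0 count=1

Answer: 18 1 8 5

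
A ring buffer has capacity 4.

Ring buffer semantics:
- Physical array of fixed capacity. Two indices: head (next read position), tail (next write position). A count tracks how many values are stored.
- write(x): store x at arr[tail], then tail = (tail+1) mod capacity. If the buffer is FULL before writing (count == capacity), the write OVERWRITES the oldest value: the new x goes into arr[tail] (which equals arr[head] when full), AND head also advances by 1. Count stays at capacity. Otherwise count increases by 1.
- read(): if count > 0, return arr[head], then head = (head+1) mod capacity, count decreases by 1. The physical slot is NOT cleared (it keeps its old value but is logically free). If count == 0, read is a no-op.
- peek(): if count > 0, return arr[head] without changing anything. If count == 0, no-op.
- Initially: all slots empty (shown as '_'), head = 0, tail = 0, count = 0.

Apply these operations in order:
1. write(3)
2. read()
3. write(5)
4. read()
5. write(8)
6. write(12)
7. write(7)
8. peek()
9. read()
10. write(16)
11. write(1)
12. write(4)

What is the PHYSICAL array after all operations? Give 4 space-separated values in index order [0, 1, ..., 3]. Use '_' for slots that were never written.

Answer: 7 16 1 4

Derivation:
After op 1 (write(3)): arr=[3 _ _ _] head=0 tail=1 count=1
After op 2 (read()): arr=[3 _ _ _] head=1 tail=1 count=0
After op 3 (write(5)): arr=[3 5 _ _] head=1 tail=2 count=1
After op 4 (read()): arr=[3 5 _ _] head=2 tail=2 count=0
After op 5 (write(8)): arr=[3 5 8 _] head=2 tail=3 count=1
After op 6 (write(12)): arr=[3 5 8 12] head=2 tail=0 count=2
After op 7 (write(7)): arr=[7 5 8 12] head=2 tail=1 count=3
After op 8 (peek()): arr=[7 5 8 12] head=2 tail=1 count=3
After op 9 (read()): arr=[7 5 8 12] head=3 tail=1 count=2
After op 10 (write(16)): arr=[7 16 8 12] head=3 tail=2 count=3
After op 11 (write(1)): arr=[7 16 1 12] head=3 tail=3 count=4
After op 12 (write(4)): arr=[7 16 1 4] head=0 tail=0 count=4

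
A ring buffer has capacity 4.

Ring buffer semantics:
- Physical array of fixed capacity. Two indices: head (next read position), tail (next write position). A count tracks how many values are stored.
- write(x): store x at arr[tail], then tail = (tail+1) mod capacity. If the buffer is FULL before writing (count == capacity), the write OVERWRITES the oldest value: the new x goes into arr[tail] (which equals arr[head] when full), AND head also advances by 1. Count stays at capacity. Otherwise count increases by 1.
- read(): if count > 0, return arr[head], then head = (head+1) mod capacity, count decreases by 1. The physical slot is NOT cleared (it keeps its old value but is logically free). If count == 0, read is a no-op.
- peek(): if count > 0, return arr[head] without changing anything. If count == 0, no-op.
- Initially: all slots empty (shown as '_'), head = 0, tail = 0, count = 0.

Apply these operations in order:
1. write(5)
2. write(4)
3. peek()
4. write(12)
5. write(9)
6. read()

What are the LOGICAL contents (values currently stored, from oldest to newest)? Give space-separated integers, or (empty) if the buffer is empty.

Answer: 4 12 9

Derivation:
After op 1 (write(5)): arr=[5 _ _ _] head=0 tail=1 count=1
After op 2 (write(4)): arr=[5 4 _ _] head=0 tail=2 count=2
After op 3 (peek()): arr=[5 4 _ _] head=0 tail=2 count=2
After op 4 (write(12)): arr=[5 4 12 _] head=0 tail=3 count=3
After op 5 (write(9)): arr=[5 4 12 9] head=0 tail=0 count=4
After op 6 (read()): arr=[5 4 12 9] head=1 tail=0 count=3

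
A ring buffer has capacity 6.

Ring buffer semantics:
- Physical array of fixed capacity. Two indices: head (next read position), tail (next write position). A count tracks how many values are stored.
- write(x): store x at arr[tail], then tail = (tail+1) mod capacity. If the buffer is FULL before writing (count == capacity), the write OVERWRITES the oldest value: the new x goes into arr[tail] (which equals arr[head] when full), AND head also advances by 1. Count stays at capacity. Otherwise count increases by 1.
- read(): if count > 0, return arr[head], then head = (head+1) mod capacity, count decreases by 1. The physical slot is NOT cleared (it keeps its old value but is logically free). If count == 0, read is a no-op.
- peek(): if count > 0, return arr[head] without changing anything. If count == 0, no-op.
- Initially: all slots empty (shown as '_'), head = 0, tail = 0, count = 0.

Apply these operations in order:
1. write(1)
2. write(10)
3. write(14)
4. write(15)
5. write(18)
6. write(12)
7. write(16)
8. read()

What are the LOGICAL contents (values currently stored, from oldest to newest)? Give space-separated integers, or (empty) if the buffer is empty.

Answer: 14 15 18 12 16

Derivation:
After op 1 (write(1)): arr=[1 _ _ _ _ _] head=0 tail=1 count=1
After op 2 (write(10)): arr=[1 10 _ _ _ _] head=0 tail=2 count=2
After op 3 (write(14)): arr=[1 10 14 _ _ _] head=0 tail=3 count=3
After op 4 (write(15)): arr=[1 10 14 15 _ _] head=0 tail=4 count=4
After op 5 (write(18)): arr=[1 10 14 15 18 _] head=0 tail=5 count=5
After op 6 (write(12)): arr=[1 10 14 15 18 12] head=0 tail=0 count=6
After op 7 (write(16)): arr=[16 10 14 15 18 12] head=1 tail=1 count=6
After op 8 (read()): arr=[16 10 14 15 18 12] head=2 tail=1 count=5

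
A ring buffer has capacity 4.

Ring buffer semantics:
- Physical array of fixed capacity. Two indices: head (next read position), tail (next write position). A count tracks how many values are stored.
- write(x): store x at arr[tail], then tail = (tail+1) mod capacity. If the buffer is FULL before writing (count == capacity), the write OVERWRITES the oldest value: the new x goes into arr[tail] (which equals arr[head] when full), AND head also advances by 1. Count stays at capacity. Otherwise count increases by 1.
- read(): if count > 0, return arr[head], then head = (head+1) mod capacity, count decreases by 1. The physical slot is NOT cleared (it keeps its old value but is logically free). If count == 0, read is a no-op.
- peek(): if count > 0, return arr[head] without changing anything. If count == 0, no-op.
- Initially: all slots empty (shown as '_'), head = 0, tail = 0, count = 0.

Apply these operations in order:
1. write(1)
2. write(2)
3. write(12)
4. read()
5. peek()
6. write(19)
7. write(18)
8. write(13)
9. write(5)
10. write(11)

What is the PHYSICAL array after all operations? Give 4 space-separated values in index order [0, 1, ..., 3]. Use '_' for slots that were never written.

After op 1 (write(1)): arr=[1 _ _ _] head=0 tail=1 count=1
After op 2 (write(2)): arr=[1 2 _ _] head=0 tail=2 count=2
After op 3 (write(12)): arr=[1 2 12 _] head=0 tail=3 count=3
After op 4 (read()): arr=[1 2 12 _] head=1 tail=3 count=2
After op 5 (peek()): arr=[1 2 12 _] head=1 tail=3 count=2
After op 6 (write(19)): arr=[1 2 12 19] head=1 tail=0 count=3
After op 7 (write(18)): arr=[18 2 12 19] head=1 tail=1 count=4
After op 8 (write(13)): arr=[18 13 12 19] head=2 tail=2 count=4
After op 9 (write(5)): arr=[18 13 5 19] head=3 tail=3 count=4
After op 10 (write(11)): arr=[18 13 5 11] head=0 tail=0 count=4

Answer: 18 13 5 11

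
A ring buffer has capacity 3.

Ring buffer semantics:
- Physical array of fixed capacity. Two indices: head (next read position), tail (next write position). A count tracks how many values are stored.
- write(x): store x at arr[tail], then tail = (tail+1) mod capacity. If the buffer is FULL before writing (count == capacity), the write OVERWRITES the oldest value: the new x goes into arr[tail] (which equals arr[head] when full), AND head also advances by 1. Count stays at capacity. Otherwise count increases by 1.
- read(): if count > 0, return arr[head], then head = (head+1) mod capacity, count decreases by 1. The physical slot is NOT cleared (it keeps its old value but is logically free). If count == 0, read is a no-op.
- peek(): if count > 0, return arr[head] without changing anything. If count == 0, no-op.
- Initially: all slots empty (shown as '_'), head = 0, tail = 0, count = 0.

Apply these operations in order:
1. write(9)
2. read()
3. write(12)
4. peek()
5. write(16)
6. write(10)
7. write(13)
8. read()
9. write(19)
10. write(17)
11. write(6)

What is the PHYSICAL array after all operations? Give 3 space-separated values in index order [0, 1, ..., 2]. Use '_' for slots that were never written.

Answer: 17 6 19

Derivation:
After op 1 (write(9)): arr=[9 _ _] head=0 tail=1 count=1
After op 2 (read()): arr=[9 _ _] head=1 tail=1 count=0
After op 3 (write(12)): arr=[9 12 _] head=1 tail=2 count=1
After op 4 (peek()): arr=[9 12 _] head=1 tail=2 count=1
After op 5 (write(16)): arr=[9 12 16] head=1 tail=0 count=2
After op 6 (write(10)): arr=[10 12 16] head=1 tail=1 count=3
After op 7 (write(13)): arr=[10 13 16] head=2 tail=2 count=3
After op 8 (read()): arr=[10 13 16] head=0 tail=2 count=2
After op 9 (write(19)): arr=[10 13 19] head=0 tail=0 count=3
After op 10 (write(17)): arr=[17 13 19] head=1 tail=1 count=3
After op 11 (write(6)): arr=[17 6 19] head=2 tail=2 count=3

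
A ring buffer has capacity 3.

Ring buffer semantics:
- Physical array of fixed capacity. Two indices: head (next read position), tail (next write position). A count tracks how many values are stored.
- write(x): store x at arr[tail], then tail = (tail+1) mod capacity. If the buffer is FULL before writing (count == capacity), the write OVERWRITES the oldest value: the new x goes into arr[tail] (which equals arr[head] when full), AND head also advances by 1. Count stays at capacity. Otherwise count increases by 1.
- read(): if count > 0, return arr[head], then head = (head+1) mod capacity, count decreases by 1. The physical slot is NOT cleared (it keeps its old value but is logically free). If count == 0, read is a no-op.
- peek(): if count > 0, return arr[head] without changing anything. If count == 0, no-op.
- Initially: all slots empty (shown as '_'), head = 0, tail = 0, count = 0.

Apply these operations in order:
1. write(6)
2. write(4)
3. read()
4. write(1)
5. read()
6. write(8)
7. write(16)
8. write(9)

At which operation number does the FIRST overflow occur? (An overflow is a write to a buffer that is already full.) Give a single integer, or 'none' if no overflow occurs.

After op 1 (write(6)): arr=[6 _ _] head=0 tail=1 count=1
After op 2 (write(4)): arr=[6 4 _] head=0 tail=2 count=2
After op 3 (read()): arr=[6 4 _] head=1 tail=2 count=1
After op 4 (write(1)): arr=[6 4 1] head=1 tail=0 count=2
After op 5 (read()): arr=[6 4 1] head=2 tail=0 count=1
After op 6 (write(8)): arr=[8 4 1] head=2 tail=1 count=2
After op 7 (write(16)): arr=[8 16 1] head=2 tail=2 count=3
After op 8 (write(9)): arr=[8 16 9] head=0 tail=0 count=3

Answer: 8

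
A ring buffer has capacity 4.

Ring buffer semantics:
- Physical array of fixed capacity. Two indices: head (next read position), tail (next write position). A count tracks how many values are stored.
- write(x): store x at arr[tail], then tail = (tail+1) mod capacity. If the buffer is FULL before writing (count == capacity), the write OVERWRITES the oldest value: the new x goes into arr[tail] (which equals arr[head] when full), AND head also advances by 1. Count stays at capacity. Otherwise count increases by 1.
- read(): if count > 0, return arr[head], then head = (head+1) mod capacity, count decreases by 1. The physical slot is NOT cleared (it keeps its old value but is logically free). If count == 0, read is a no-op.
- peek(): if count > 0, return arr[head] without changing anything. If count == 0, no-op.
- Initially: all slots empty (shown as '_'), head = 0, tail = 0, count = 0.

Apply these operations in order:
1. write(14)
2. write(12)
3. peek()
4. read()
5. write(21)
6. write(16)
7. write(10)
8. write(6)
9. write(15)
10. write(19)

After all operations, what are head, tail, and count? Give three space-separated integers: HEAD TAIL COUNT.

After op 1 (write(14)): arr=[14 _ _ _] head=0 tail=1 count=1
After op 2 (write(12)): arr=[14 12 _ _] head=0 tail=2 count=2
After op 3 (peek()): arr=[14 12 _ _] head=0 tail=2 count=2
After op 4 (read()): arr=[14 12 _ _] head=1 tail=2 count=1
After op 5 (write(21)): arr=[14 12 21 _] head=1 tail=3 count=2
After op 6 (write(16)): arr=[14 12 21 16] head=1 tail=0 count=3
After op 7 (write(10)): arr=[10 12 21 16] head=1 tail=1 count=4
After op 8 (write(6)): arr=[10 6 21 16] head=2 tail=2 count=4
After op 9 (write(15)): arr=[10 6 15 16] head=3 tail=3 count=4
After op 10 (write(19)): arr=[10 6 15 19] head=0 tail=0 count=4

Answer: 0 0 4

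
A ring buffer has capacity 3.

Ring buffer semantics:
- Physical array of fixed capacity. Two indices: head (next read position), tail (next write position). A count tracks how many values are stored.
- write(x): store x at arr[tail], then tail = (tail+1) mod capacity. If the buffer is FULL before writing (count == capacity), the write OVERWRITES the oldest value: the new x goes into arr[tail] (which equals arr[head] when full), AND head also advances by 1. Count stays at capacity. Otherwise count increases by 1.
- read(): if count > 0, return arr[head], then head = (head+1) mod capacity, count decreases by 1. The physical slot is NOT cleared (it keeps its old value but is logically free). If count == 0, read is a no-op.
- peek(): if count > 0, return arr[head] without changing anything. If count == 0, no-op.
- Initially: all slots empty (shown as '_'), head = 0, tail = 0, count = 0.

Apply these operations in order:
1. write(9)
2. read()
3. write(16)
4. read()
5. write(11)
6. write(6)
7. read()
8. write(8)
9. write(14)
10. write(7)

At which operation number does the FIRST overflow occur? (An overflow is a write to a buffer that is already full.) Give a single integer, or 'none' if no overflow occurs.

Answer: 10

Derivation:
After op 1 (write(9)): arr=[9 _ _] head=0 tail=1 count=1
After op 2 (read()): arr=[9 _ _] head=1 tail=1 count=0
After op 3 (write(16)): arr=[9 16 _] head=1 tail=2 count=1
After op 4 (read()): arr=[9 16 _] head=2 tail=2 count=0
After op 5 (write(11)): arr=[9 16 11] head=2 tail=0 count=1
After op 6 (write(6)): arr=[6 16 11] head=2 tail=1 count=2
After op 7 (read()): arr=[6 16 11] head=0 tail=1 count=1
After op 8 (write(8)): arr=[6 8 11] head=0 tail=2 count=2
After op 9 (write(14)): arr=[6 8 14] head=0 tail=0 count=3
After op 10 (write(7)): arr=[7 8 14] head=1 tail=1 count=3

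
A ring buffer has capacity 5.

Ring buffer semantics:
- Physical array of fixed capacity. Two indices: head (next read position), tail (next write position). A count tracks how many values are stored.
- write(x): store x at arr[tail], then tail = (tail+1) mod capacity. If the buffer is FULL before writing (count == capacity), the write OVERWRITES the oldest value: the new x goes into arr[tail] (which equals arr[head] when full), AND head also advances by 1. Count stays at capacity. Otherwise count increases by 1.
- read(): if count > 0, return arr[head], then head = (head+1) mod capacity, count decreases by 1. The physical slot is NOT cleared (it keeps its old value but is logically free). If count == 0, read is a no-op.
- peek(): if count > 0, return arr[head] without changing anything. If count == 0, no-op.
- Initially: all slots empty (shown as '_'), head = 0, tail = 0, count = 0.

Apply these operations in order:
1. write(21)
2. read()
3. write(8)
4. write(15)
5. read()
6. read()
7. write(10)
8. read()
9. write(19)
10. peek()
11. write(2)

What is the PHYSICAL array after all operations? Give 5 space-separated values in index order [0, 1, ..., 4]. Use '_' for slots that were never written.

After op 1 (write(21)): arr=[21 _ _ _ _] head=0 tail=1 count=1
After op 2 (read()): arr=[21 _ _ _ _] head=1 tail=1 count=0
After op 3 (write(8)): arr=[21 8 _ _ _] head=1 tail=2 count=1
After op 4 (write(15)): arr=[21 8 15 _ _] head=1 tail=3 count=2
After op 5 (read()): arr=[21 8 15 _ _] head=2 tail=3 count=1
After op 6 (read()): arr=[21 8 15 _ _] head=3 tail=3 count=0
After op 7 (write(10)): arr=[21 8 15 10 _] head=3 tail=4 count=1
After op 8 (read()): arr=[21 8 15 10 _] head=4 tail=4 count=0
After op 9 (write(19)): arr=[21 8 15 10 19] head=4 tail=0 count=1
After op 10 (peek()): arr=[21 8 15 10 19] head=4 tail=0 count=1
After op 11 (write(2)): arr=[2 8 15 10 19] head=4 tail=1 count=2

Answer: 2 8 15 10 19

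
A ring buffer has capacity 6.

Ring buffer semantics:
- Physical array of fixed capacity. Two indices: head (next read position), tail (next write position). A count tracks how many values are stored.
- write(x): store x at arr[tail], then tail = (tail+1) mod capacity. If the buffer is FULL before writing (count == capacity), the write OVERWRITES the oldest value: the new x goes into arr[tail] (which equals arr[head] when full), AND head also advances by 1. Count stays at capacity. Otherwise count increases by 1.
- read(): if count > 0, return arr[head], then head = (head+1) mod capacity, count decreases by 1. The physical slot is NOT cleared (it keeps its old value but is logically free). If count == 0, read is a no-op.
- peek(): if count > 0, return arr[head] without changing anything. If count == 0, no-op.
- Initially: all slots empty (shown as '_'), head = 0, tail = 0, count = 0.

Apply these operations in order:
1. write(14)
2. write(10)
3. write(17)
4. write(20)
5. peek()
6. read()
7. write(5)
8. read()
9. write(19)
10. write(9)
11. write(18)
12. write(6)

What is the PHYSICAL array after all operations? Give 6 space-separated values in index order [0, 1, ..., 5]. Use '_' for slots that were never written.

After op 1 (write(14)): arr=[14 _ _ _ _ _] head=0 tail=1 count=1
After op 2 (write(10)): arr=[14 10 _ _ _ _] head=0 tail=2 count=2
After op 3 (write(17)): arr=[14 10 17 _ _ _] head=0 tail=3 count=3
After op 4 (write(20)): arr=[14 10 17 20 _ _] head=0 tail=4 count=4
After op 5 (peek()): arr=[14 10 17 20 _ _] head=0 tail=4 count=4
After op 6 (read()): arr=[14 10 17 20 _ _] head=1 tail=4 count=3
After op 7 (write(5)): arr=[14 10 17 20 5 _] head=1 tail=5 count=4
After op 8 (read()): arr=[14 10 17 20 5 _] head=2 tail=5 count=3
After op 9 (write(19)): arr=[14 10 17 20 5 19] head=2 tail=0 count=4
After op 10 (write(9)): arr=[9 10 17 20 5 19] head=2 tail=1 count=5
After op 11 (write(18)): arr=[9 18 17 20 5 19] head=2 tail=2 count=6
After op 12 (write(6)): arr=[9 18 6 20 5 19] head=3 tail=3 count=6

Answer: 9 18 6 20 5 19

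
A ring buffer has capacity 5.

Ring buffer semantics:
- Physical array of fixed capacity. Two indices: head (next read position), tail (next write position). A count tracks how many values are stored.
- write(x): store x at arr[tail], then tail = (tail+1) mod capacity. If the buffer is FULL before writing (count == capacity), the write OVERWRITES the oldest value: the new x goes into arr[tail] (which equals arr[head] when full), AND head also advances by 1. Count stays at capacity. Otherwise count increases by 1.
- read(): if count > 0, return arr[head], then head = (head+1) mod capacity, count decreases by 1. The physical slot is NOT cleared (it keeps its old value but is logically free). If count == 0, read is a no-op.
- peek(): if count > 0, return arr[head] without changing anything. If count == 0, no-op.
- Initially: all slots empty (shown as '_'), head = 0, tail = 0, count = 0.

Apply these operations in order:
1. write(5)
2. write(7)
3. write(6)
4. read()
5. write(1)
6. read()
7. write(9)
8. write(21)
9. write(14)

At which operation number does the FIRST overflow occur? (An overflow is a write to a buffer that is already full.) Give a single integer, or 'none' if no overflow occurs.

Answer: none

Derivation:
After op 1 (write(5)): arr=[5 _ _ _ _] head=0 tail=1 count=1
After op 2 (write(7)): arr=[5 7 _ _ _] head=0 tail=2 count=2
After op 3 (write(6)): arr=[5 7 6 _ _] head=0 tail=3 count=3
After op 4 (read()): arr=[5 7 6 _ _] head=1 tail=3 count=2
After op 5 (write(1)): arr=[5 7 6 1 _] head=1 tail=4 count=3
After op 6 (read()): arr=[5 7 6 1 _] head=2 tail=4 count=2
After op 7 (write(9)): arr=[5 7 6 1 9] head=2 tail=0 count=3
After op 8 (write(21)): arr=[21 7 6 1 9] head=2 tail=1 count=4
After op 9 (write(14)): arr=[21 14 6 1 9] head=2 tail=2 count=5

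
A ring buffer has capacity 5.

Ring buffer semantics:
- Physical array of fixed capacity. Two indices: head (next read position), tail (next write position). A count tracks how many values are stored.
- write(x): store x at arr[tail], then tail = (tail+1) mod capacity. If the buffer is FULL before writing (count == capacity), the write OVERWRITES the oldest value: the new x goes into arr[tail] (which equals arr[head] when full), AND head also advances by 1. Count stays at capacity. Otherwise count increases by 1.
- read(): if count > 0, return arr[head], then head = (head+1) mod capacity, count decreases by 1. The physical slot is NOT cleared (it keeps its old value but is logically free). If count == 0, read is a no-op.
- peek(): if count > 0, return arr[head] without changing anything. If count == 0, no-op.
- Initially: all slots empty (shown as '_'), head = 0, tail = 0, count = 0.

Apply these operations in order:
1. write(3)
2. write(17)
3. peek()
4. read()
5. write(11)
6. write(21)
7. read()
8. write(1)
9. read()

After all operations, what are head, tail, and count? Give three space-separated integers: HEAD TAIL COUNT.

After op 1 (write(3)): arr=[3 _ _ _ _] head=0 tail=1 count=1
After op 2 (write(17)): arr=[3 17 _ _ _] head=0 tail=2 count=2
After op 3 (peek()): arr=[3 17 _ _ _] head=0 tail=2 count=2
After op 4 (read()): arr=[3 17 _ _ _] head=1 tail=2 count=1
After op 5 (write(11)): arr=[3 17 11 _ _] head=1 tail=3 count=2
After op 6 (write(21)): arr=[3 17 11 21 _] head=1 tail=4 count=3
After op 7 (read()): arr=[3 17 11 21 _] head=2 tail=4 count=2
After op 8 (write(1)): arr=[3 17 11 21 1] head=2 tail=0 count=3
After op 9 (read()): arr=[3 17 11 21 1] head=3 tail=0 count=2

Answer: 3 0 2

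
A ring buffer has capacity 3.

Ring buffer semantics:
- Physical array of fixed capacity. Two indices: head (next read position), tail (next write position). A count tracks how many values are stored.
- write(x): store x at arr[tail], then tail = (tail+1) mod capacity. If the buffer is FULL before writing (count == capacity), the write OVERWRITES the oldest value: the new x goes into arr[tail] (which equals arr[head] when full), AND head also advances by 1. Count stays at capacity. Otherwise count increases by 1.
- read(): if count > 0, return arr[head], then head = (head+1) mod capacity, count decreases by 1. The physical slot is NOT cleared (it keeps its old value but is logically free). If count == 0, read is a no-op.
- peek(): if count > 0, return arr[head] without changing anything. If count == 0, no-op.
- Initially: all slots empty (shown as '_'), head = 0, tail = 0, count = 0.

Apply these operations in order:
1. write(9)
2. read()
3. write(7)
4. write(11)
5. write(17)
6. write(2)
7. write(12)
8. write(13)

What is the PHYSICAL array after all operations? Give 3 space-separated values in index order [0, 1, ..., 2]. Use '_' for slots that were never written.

After op 1 (write(9)): arr=[9 _ _] head=0 tail=1 count=1
After op 2 (read()): arr=[9 _ _] head=1 tail=1 count=0
After op 3 (write(7)): arr=[9 7 _] head=1 tail=2 count=1
After op 4 (write(11)): arr=[9 7 11] head=1 tail=0 count=2
After op 5 (write(17)): arr=[17 7 11] head=1 tail=1 count=3
After op 6 (write(2)): arr=[17 2 11] head=2 tail=2 count=3
After op 7 (write(12)): arr=[17 2 12] head=0 tail=0 count=3
After op 8 (write(13)): arr=[13 2 12] head=1 tail=1 count=3

Answer: 13 2 12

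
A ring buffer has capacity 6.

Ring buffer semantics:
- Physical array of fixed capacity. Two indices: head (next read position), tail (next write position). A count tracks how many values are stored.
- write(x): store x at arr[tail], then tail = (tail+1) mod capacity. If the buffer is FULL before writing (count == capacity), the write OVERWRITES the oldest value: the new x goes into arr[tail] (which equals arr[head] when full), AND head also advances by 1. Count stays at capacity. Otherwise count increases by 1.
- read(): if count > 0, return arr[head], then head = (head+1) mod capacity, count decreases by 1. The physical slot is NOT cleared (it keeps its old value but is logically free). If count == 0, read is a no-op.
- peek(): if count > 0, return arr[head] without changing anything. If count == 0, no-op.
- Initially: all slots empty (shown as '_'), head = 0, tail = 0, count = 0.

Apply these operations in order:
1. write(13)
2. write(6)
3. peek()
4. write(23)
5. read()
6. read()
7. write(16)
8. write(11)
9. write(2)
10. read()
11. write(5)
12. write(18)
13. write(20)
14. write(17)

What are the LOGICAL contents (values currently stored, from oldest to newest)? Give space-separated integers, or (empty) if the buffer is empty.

After op 1 (write(13)): arr=[13 _ _ _ _ _] head=0 tail=1 count=1
After op 2 (write(6)): arr=[13 6 _ _ _ _] head=0 tail=2 count=2
After op 3 (peek()): arr=[13 6 _ _ _ _] head=0 tail=2 count=2
After op 4 (write(23)): arr=[13 6 23 _ _ _] head=0 tail=3 count=3
After op 5 (read()): arr=[13 6 23 _ _ _] head=1 tail=3 count=2
After op 6 (read()): arr=[13 6 23 _ _ _] head=2 tail=3 count=1
After op 7 (write(16)): arr=[13 6 23 16 _ _] head=2 tail=4 count=2
After op 8 (write(11)): arr=[13 6 23 16 11 _] head=2 tail=5 count=3
After op 9 (write(2)): arr=[13 6 23 16 11 2] head=2 tail=0 count=4
After op 10 (read()): arr=[13 6 23 16 11 2] head=3 tail=0 count=3
After op 11 (write(5)): arr=[5 6 23 16 11 2] head=3 tail=1 count=4
After op 12 (write(18)): arr=[5 18 23 16 11 2] head=3 tail=2 count=5
After op 13 (write(20)): arr=[5 18 20 16 11 2] head=3 tail=3 count=6
After op 14 (write(17)): arr=[5 18 20 17 11 2] head=4 tail=4 count=6

Answer: 11 2 5 18 20 17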